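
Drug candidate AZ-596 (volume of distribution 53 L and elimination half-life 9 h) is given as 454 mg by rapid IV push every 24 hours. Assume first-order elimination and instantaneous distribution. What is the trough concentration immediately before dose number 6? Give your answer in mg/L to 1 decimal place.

f = (1/2)^(τ/t½) = (1/2)^(24/9) ≈ 0.1575.
C₀ = D/Vd = 454/53 ≈ 8.566 mg/L.
Before the 6th dose, 5 doses have been given. Superposition: Cmin = C₀·(f + f² + … + f^5).
≈ 8.566 × (0.1575 + 0.0248 + 0.0039 + 0.0006 + 0.0001) ≈ 8.566 × 0.1869 ≈ 1.601 mg/L.

1.6 mg/L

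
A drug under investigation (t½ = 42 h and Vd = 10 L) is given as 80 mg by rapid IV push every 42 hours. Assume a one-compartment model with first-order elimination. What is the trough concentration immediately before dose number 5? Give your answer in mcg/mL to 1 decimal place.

f = (1/2)^(τ/t½) = (1/2)^(42/42) ≈ 0.5000.
C₀ = D/Vd = 80/10 ≈ 8.000 mcg/mL.
Before the 5th dose, 4 doses have been given. Superposition: Cmin = C₀·(f + f² + … + f^4).
≈ 8.000 × (0.5000 + 0.2500 + 0.1250 + 0.0625) ≈ 8.000 × 0.9375 ≈ 7.500 mcg/mL.

7.5 mcg/mL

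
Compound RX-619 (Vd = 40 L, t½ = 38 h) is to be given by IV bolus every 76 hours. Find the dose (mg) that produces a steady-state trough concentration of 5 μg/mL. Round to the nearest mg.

600 mg

τ/t½ = 76/38 ≈ 2, so f = (1/2)^(76/38) ≈ 0.250000.
Cmin,ss = (D/Vd)·f/(1−f), so D = Cmin,ss·Vd·(1−f)/f.
D = 5 × 40 × (1−f)/f ≈ 5 × 40 × 3.00000 ≈ 600.00 mg.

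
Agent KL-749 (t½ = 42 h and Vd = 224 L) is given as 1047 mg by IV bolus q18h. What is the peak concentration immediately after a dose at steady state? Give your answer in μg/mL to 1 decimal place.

18.2 μg/mL

Over one 18-h interval, 18/42 ≈ 0.42857 half-lives elapse, leaving f ≈ 0.7430 of each dose.
Accumulation ratio R = 1/(1 − f) ≈ 1/0.2570 ≈ 3.8911.
Single-dose peak C₀ = D/Vd = 1047/224 ≈ 4.674 μg/mL.
Steady-state peak Cmax,ss = C₀·R ≈ 4.674 × 3.8911 ≈ 18.187 μg/mL.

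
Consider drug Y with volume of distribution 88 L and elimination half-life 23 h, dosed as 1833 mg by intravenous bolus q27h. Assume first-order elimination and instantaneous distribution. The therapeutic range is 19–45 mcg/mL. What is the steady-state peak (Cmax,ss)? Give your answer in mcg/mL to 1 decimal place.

k = ln2/t½ = ln2/23 ≈ 0.030137 h⁻¹; fraction remaining f = e^(−kτ) = e^(−0.030137×27) ≈ 0.4432.
At steady state, accumulation factor R = 1/(1 − e^(−kτ)) ≈ 1.7960.
Each bolus raises the concentration by D/Vd = 1833/88 ≈ 20.830 mcg/mL.
Cmax,ss = C₀/(1 − f) ≈ 20.830/0.5568 ≈ 37.410 mcg/mL.
Peak 37.4 mcg/mL vs MTC 45 mcg/mL: below toxic threshold.

37.4 mcg/mL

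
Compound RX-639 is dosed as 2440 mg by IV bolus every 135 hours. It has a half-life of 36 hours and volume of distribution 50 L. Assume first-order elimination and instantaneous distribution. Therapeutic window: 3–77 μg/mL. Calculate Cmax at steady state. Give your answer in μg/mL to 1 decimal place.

52.7 μg/mL

k = ln2/t½ = ln2/36 ≈ 0.019254 h⁻¹; fraction remaining f = e^(−kτ) = e^(−0.019254×135) ≈ 0.0743.
At steady state, accumulation factor R = 1/(1 − e^(−kτ)) ≈ 1.0803.
Each bolus raises the concentration by D/Vd = 2440/50 ≈ 48.800 μg/mL.
Steady-state peak Cmax,ss = C₀·R ≈ 48.800 × 1.0803 ≈ 52.719 μg/mL.
Peak 52.7 μg/mL vs MTC 77 μg/mL: below toxic threshold.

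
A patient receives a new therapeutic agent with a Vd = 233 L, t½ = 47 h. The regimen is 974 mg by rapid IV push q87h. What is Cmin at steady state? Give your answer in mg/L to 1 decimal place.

Over one 87-h interval, 87/47 ≈ 1.8511 half-lives elapse, leaving f ≈ 0.2772 of each dose.
Each bolus raises the concentration by D/Vd = 974/233 ≈ 4.180 mg/L.
Steady-state trough Cmin,ss = C₀·f/(1−f) ≈ 4.180 × 0.2772/0.7228 ≈ 1.603 mg/L.

1.6 mg/L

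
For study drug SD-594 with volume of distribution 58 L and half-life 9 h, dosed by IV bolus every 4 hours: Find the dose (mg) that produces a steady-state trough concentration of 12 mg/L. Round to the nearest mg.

τ/t½ = 4/9 ≈ 0.44444, so f = (1/2)^(4/9) ≈ 0.734867.
Cmin,ss = (D/Vd)·f/(1−f), so D = Cmin,ss·Vd·(1−f)/f.
D = 12 × 58 × (1−f)/f ≈ 12 × 58 × 0.36079 ≈ 251.11 mg.

251 mg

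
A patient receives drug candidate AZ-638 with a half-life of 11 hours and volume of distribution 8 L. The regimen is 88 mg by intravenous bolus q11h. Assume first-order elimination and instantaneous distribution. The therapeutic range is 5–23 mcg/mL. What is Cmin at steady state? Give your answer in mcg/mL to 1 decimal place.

The dosing interval is 1 half-life, so f = 2^(−1) = 0.5.
At steady state, R = 1/(1 − 0.5) = 2/1.
Single-dose peak C₀ = D/Vd = 88/8 = 11 mcg/mL.
Steady-state peak Cmax,ss = C₀·R = 11 × 2/1 ≈ 22.000 mcg/mL.
Steady-state trough Cmin,ss = Cmax,ss·f ≈ 22.000 × 0.5 ≈ 11.000 mcg/mL.
Trough 11.0 mcg/mL vs MEC 5 mcg/mL: adequate.

11.0 mcg/mL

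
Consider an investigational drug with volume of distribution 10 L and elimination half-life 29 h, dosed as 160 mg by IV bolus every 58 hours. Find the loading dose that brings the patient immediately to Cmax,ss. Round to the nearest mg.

213 mg

f = (1/2)^(58/29) ≈ 0.250000; accumulation ratio R = 1/(1−f) ≈ 1.33333.
Loading dose to hit Cmax,ss on first dose: D_load = D_maint·R ≈ 160 × 1.33333 ≈ 213.33 mg.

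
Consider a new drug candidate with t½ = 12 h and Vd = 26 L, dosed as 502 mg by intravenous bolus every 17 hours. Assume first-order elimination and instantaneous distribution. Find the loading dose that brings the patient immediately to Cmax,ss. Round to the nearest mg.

f = (1/2)^(17/12) ≈ 0.374577; accumulation ratio R = 1/(1−f) ≈ 1.59892.
Loading dose to hit Cmax,ss on first dose: D_load = D_maint·R ≈ 502 × 1.59892 ≈ 802.66 mg.

803 mg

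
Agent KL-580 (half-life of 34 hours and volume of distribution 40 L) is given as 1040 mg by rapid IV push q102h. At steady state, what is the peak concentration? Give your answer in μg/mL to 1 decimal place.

29.7 μg/mL

The dosing interval is 3 half-lives, so f = 2^(−3) = 0.125.
At steady state, R = 1/(1 − 0.125) = 8/7.
Single-dose peak C₀ = D/Vd = 1040/40 = 26 μg/mL.
Steady-state peak Cmax,ss = C₀·R = 26 × 8/7 ≈ 29.714 μg/mL.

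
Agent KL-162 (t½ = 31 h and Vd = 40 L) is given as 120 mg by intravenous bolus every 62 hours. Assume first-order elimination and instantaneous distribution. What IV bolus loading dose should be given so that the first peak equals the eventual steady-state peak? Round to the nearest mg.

f = (1/2)^(62/31) ≈ 0.250000; accumulation ratio R = 1/(1−f) ≈ 1.33333.
Loading dose to hit Cmax,ss on first dose: D_load = D_maint·R ≈ 120 × 1.33333 ≈ 160.00 mg.

160 mg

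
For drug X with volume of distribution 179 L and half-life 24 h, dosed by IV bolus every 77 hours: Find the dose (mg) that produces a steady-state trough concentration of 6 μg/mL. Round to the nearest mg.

τ/t½ = 77/24 ≈ 3.2083, so f = (1/2)^(77/24) ≈ 0.108192.
Cmin,ss = (D/Vd)·f/(1−f), so D = Cmin,ss·Vd·(1−f)/f.
D = 6 × 179 × (1−f)/f ≈ 6 × 179 × 8.24283 ≈ 8852.80 mg.

8853 mg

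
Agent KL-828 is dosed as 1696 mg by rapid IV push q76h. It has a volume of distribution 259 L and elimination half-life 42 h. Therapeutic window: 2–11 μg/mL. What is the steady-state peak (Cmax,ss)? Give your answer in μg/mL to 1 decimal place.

Over one 76-h interval, 76/42 ≈ 1.8095 half-lives elapse, leaving f ≈ 0.2853 of each dose.
At steady state, accumulation factor R = 1/(1 − e^(−kτ)) ≈ 1.3992.
Single-dose peak C₀ = D/Vd = 1696/259 ≈ 6.548 μg/mL.
Steady-state peak Cmax,ss = C₀·R ≈ 6.548 × 1.3992 ≈ 9.162 μg/mL.
Peak 9.2 μg/mL vs MTC 11 μg/mL: below toxic threshold.

9.2 μg/mL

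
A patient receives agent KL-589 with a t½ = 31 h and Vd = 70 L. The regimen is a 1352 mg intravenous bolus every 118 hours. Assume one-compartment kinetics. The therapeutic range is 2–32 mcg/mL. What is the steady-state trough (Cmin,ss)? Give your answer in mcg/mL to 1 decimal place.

1.5 mcg/mL

k = ln2/t½ = ln2/31 ≈ 0.022360 h⁻¹; fraction remaining f = e^(−kτ) = e^(−0.022360×118) ≈ 0.0715.
Accumulation ratio R = 1/(1 − f) ≈ 1/0.9285 ≈ 1.0770.
Single-dose peak C₀ = D/Vd = 1352/70 ≈ 19.314 mcg/mL.
Steady-state peak Cmax,ss = C₀·R ≈ 19.314 × 1.0770 ≈ 20.801 mcg/mL.
One interval later, Cmin,ss = Cmax,ss·e^(−kτ) ≈ 20.801 × 0.0715 ≈ 1.487 mcg/mL.
Trough 1.5 mcg/mL vs MEC 2 mcg/mL: subtherapeutic.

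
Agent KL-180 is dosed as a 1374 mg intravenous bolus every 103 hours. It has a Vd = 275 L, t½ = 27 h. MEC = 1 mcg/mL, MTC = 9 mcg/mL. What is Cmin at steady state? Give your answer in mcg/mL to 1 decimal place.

Over one 103-h interval, 103/27 ≈ 3.8148 half-lives elapse, leaving f ≈ 0.0711 of each dose.
Accumulation ratio R = 1/(1 − f) ≈ 1/0.9289 ≈ 1.0765.
Single-dose peak C₀ = D/Vd = 1374/275 ≈ 4.996 mcg/mL.
Cmax,ss = C₀/(1 − f) ≈ 4.996/0.9289 ≈ 5.378 mcg/mL.
Steady-state trough Cmin,ss = Cmax,ss·f ≈ 5.378 × 0.0711 ≈ 0.382 mcg/mL.
Trough 0.4 mcg/mL vs MEC 1 mcg/mL: subtherapeutic.

0.4 mcg/mL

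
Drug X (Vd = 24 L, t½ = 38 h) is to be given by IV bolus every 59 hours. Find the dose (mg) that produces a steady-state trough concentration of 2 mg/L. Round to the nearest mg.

τ/t½ = 59/38 ≈ 1.5526, so f = (1/2)^(59/38) ≈ 0.340888.
Cmin,ss = (D/Vd)·f/(1−f), so D = Cmin,ss·Vd·(1−f)/f.
D = 2 × 24 × (1−f)/f ≈ 2 × 24 × 1.93351 ≈ 92.81 mg.

93 mg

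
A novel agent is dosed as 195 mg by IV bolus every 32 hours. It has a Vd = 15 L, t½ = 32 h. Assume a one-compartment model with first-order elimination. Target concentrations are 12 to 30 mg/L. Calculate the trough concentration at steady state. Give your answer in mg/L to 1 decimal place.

The dosing interval is 1 half-life, so f = 2^(−1) = 0.5.
At steady state, R = 1/(1 − 0.5) = 2/1.
Single-dose peak C₀ = D/Vd = 195/15 = 13 mg/L.
Steady-state peak Cmax,ss = C₀·R = 13 × 2/1 ≈ 26.000 mg/L.
Steady-state trough Cmin,ss = Cmax,ss·f ≈ 26.000 × 0.5 ≈ 13.000 mg/L.
Trough 13.0 mg/L vs MEC 12 mg/L: adequate.

13.0 mg/L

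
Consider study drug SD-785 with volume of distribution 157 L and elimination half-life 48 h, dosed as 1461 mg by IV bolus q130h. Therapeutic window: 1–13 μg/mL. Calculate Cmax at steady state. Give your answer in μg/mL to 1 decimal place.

11.0 μg/mL

Over one 130-h interval, 130/48 ≈ 2.7083 half-lives elapse, leaving f ≈ 0.1530 of each dose.
Accumulation ratio R = 1/(1 − f) ≈ 1/0.8470 ≈ 1.1806.
Each bolus raises the concentration by D/Vd = 1461/157 ≈ 9.306 μg/mL.
Steady-state peak Cmax,ss = C₀·R ≈ 9.306 × 1.1806 ≈ 10.987 μg/mL.
Peak 11.0 μg/mL vs MTC 13 μg/mL: below toxic threshold.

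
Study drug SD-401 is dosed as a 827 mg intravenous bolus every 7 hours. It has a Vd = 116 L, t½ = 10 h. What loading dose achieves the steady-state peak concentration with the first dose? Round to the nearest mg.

2151 mg

f = (1/2)^(7/10) ≈ 0.615572; accumulation ratio R = 1/(1−f) ≈ 2.60127.
Loading dose to hit Cmax,ss on first dose: D_load = D_maint·R ≈ 827 × 2.60127 ≈ 2151.25 mg.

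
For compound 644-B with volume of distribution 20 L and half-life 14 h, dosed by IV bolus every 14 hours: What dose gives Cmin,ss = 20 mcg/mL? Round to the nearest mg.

τ/t½ = 14/14 ≈ 1, so f = (1/2)^(14/14) ≈ 0.500000.
Cmin,ss = (D/Vd)·f/(1−f), so D = Cmin,ss·Vd·(1−f)/f.
D = 20 × 20 × (1−f)/f ≈ 20 × 20 × 1.00000 ≈ 400.00 mg.

400 mg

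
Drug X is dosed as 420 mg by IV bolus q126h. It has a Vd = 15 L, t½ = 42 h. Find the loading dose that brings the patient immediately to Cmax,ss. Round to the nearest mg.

f = (1/2)^(126/42) ≈ 0.125000; accumulation ratio R = 1/(1−f) ≈ 1.14286.
Loading dose to hit Cmax,ss on first dose: D_load = D_maint·R ≈ 420 × 1.14286 ≈ 480.00 mg.

480 mg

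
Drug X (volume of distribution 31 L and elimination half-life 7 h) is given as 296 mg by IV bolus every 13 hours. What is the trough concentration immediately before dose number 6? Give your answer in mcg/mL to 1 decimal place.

3.6 mcg/mL

f = (1/2)^(τ/t½) = (1/2)^(13/7) ≈ 0.2760.
C₀ = D/Vd = 296/31 ≈ 9.548 mcg/mL.
Before the 6th dose, 5 doses have been given. Superposition: Cmin = C₀·(f + f² + … + f^5).
≈ 9.548 × (0.2760 + 0.0762 + 0.0210 + 0.0058 + 0.0016) ≈ 9.548 × 0.3806 ≈ 3.634 mcg/mL.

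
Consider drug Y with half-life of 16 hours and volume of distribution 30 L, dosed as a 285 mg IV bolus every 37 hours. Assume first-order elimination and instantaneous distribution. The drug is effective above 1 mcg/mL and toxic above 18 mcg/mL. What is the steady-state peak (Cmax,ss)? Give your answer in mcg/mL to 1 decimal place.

Over one 37-h interval, 37/16 ≈ 2.3125 half-lives elapse, leaving f ≈ 0.2013 of each dose.
Accumulation ratio R = 1/(1 − f) ≈ 1/0.7987 ≈ 1.2520.
Each bolus raises the concentration by D/Vd = 285/30 ≈ 9.500 mcg/mL.
Steady-state peak Cmax,ss = C₀·R ≈ 9.500 × 1.2520 ≈ 11.894 mcg/mL.
Peak 11.9 mcg/mL vs MTC 18 mcg/mL: below toxic threshold.

11.9 mcg/mL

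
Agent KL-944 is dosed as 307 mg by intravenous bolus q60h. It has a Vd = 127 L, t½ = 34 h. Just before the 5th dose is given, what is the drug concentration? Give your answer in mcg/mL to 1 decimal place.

1.0 mcg/mL

f = (1/2)^(τ/t½) = (1/2)^(60/34) ≈ 0.2943.
C₀ = D/Vd = 307/127 ≈ 2.417 mcg/mL.
Before the 5th dose, 4 doses have been given. Superposition: Cmin = C₀·(f + f² + … + f^4).
≈ 2.417 × (0.2943 + 0.0866 + 0.0255 + 0.0075) ≈ 2.417 × 0.4139 ≈ 1.000 mcg/mL.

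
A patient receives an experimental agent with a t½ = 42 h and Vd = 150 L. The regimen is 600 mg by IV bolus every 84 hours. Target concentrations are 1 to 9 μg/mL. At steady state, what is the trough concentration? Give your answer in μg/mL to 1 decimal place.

The dosing interval is 2 half-lives, so f = 2^(−2) = 0.25.
At steady state, R = 1/(1 − 0.25) = 4/3.
Single-dose peak C₀ = D/Vd = 600/150 = 4 μg/mL.
Steady-state peak Cmax,ss = C₀·R = 4 × 4/3 ≈ 5.333 μg/mL.
Steady-state trough Cmin,ss = Cmax,ss·f ≈ 5.333 × 0.25 ≈ 1.333 μg/mL.
Trough 1.3 μg/mL vs MEC 1 μg/mL: adequate.

1.3 μg/mL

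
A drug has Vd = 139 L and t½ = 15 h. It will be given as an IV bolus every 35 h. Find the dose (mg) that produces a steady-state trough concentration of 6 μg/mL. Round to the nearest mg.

τ/t½ = 35/15 ≈ 2.3333, so f = (1/2)^(35/15) ≈ 0.198425.
Cmin,ss = (D/Vd)·f/(1−f), so D = Cmin,ss·Vd·(1−f)/f.
D = 6 × 139 × (1−f)/f ≈ 6 × 139 × 4.03969 ≈ 3369.10 mg.

3369 mg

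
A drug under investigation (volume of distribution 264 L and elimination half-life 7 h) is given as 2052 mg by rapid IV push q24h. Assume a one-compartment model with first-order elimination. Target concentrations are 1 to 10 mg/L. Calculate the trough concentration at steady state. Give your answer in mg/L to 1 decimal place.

0.8 mg/L

τ/t½ = 24/7 ≈ 3.4286, so fraction remaining f = (1/2)^(24/7) ≈ 0.0929.
Each bolus raises the concentration by D/Vd = 2052/264 ≈ 7.773 mg/L.
Steady-state trough Cmin,ss = C₀·f/(1−f) ≈ 7.773 × 0.0929/0.9071 ≈ 0.796 mg/L.
Trough 0.8 mg/L vs MEC 1 mg/L: subtherapeutic.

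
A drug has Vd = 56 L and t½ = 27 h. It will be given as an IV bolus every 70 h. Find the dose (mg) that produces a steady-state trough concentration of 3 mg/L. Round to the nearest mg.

845 mg

τ/t½ = 70/27 ≈ 2.5926, so f = (1/2)^(70/27) ≈ 0.165788.
Cmin,ss = (D/Vd)·f/(1−f), so D = Cmin,ss·Vd·(1−f)/f.
D = 3 × 56 × (1−f)/f ≈ 3 × 56 × 5.03180 ≈ 845.34 mg.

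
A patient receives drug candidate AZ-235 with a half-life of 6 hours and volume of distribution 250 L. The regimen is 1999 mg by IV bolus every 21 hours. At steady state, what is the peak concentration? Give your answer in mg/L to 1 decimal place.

8.8 mg/L

Over one 21-h interval, 21/6 ≈ 3.5 half-lives elapse, leaving f ≈ 0.0884 of each dose.
Accumulation ratio R = 1/(1 − f) ≈ 1/0.9116 ≈ 1.0970.
Single-dose peak C₀ = D/Vd = 1999/250 ≈ 7.996 mg/L.
Steady-state peak Cmax,ss = C₀·R ≈ 7.996 × 1.0970 ≈ 8.772 mg/L.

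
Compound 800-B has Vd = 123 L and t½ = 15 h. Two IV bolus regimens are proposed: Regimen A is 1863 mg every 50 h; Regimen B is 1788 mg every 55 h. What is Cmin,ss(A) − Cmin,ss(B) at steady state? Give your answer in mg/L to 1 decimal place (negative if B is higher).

Regimen A: f = (1/2)^(50/15) ≈ 0.0992; Cmin,ss = (1863/123)·f/(1−f) ≈ 1.668 mg/L.
Regimen B: f = (1/2)^(55/15) ≈ 0.0787; Cmin,ss = (1788/123)·f/(1−f) ≈ 1.242 mg/L.
Difference ≈ 1.668 − 1.242 ≈ 0.426 mg/L.

0.4 mg/L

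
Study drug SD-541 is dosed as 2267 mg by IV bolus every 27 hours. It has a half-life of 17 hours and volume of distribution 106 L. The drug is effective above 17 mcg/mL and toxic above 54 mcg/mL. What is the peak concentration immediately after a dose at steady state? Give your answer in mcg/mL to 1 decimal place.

Over one 27-h interval, 27/17 ≈ 1.5882 half-lives elapse, leaving f ≈ 0.3326 of each dose.
Accumulation ratio R = 1/(1 − f) ≈ 1/0.6674 ≈ 1.4984.
Each bolus raises the concentration by D/Vd = 2267/106 ≈ 21.387 mcg/mL.
Steady-state peak Cmax,ss = C₀·R ≈ 21.387 × 1.4984 ≈ 32.046 mcg/mL.
Peak 32.0 mcg/mL vs MTC 54 mcg/mL: below toxic threshold.

32.0 mcg/mL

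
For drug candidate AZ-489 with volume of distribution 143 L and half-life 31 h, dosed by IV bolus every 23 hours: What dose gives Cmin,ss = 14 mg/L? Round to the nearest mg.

1346 mg

τ/t½ = 23/31 ≈ 0.74194, so f = (1/2)^(23/31) ≈ 0.597937.
Cmin,ss = (D/Vd)·f/(1−f), so D = Cmin,ss·Vd·(1−f)/f.
D = 14 × 143 × (1−f)/f ≈ 14 × 143 × 0.67242 ≈ 1346.18 mg.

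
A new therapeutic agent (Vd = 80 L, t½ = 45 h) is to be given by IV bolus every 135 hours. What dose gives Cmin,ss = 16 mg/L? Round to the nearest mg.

8960 mg

τ/t½ = 135/45 ≈ 3, so f = (1/2)^(135/45) ≈ 0.125000.
Cmin,ss = (D/Vd)·f/(1−f), so D = Cmin,ss·Vd·(1−f)/f.
D = 16 × 80 × (1−f)/f ≈ 16 × 80 × 7.00000 ≈ 8960.00 mg.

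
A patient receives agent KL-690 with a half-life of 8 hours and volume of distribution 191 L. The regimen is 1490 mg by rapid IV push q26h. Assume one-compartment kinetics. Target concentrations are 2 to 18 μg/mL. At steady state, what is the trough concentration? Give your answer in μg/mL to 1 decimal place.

k = ln2/t½ = ln2/8 ≈ 0.086643 h⁻¹; fraction remaining f = e^(−kτ) = e^(−0.086643×26) ≈ 0.1051.
At steady state, accumulation factor R = 1/(1 − e^(−kτ)) ≈ 1.1174.
Each bolus raises the concentration by D/Vd = 1490/191 ≈ 7.801 μg/mL.
Steady-state peak Cmax,ss = C₀·R ≈ 7.801 × 1.1174 ≈ 8.717 μg/mL.
Steady-state trough Cmin,ss = Cmax,ss·f ≈ 8.717 × 0.1051 ≈ 0.916 μg/mL.
Trough 0.9 μg/mL vs MEC 2 μg/mL: subtherapeutic.

0.9 μg/mL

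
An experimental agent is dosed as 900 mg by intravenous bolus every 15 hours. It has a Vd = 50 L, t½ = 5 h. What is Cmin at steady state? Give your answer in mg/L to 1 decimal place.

τ = 15 h = 3 half-lives, so f = (1/2)^3 = 0.125.
Accumulation ratio R = 1/(1 − f) = 1/0.875 = 8/7.
Single-dose peak C₀ = D/Vd = 900/50 = 18 mg/L.
Steady-state peak Cmax,ss = C₀·R = 18 × 8/7 ≈ 20.571 mg/L.
Steady-state trough Cmin,ss = Cmax,ss·f ≈ 20.571 × 0.125 ≈ 2.571 mg/L.

2.6 mg/L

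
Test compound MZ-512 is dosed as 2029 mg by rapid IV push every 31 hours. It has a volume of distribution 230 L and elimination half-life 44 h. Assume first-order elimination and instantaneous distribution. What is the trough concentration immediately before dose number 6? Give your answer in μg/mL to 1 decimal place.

12.8 μg/mL

f = (1/2)^(τ/t½) = (1/2)^(31/44) ≈ 0.6136.
C₀ = D/Vd = 2029/230 ≈ 8.822 μg/mL.
Before the 6th dose, 5 doses have been given. Superposition: Cmin = C₀·(f + f² + … + f^5).
≈ 8.822 × (0.6136 + 0.3765 + 0.2310 + 0.1418 + 0.0870) ≈ 8.822 × 1.4499 ≈ 12.791 μg/mL.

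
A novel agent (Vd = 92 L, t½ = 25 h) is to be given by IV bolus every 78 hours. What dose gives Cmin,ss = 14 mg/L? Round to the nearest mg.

τ/t½ = 78/25 ≈ 3.12, so f = (1/2)^(78/25) ≈ 0.115023.
Cmin,ss = (D/Vd)·f/(1−f), so D = Cmin,ss·Vd·(1−f)/f.
D = 14 × 92 × (1−f)/f ≈ 14 × 92 × 7.69391 ≈ 9909.76 mg.

9910 mg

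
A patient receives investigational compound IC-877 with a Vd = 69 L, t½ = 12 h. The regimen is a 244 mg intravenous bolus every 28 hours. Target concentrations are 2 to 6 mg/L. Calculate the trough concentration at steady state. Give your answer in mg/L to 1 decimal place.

0.9 mg/L

Over one 28-h interval, 28/12 ≈ 2.3333 half-lives elapse, leaving f ≈ 0.1984 of each dose.
Accumulation ratio R = 1/(1 − f) ≈ 1/0.8016 ≈ 1.2475.
Single-dose peak C₀ = D/Vd = 244/69 ≈ 3.536 mg/L.
Steady-state peak Cmax,ss = C₀·R ≈ 3.536 × 1.2475 ≈ 4.411 mg/L.
Steady-state trough Cmin,ss = Cmax,ss·f ≈ 4.411 × 0.1984 ≈ 0.875 mg/L.
Trough 0.9 mg/L vs MEC 2 mg/L: subtherapeutic.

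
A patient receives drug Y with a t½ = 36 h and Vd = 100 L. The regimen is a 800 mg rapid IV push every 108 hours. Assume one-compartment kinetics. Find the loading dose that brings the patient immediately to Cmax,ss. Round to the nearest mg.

914 mg

f = (1/2)^(108/36) ≈ 0.125000; accumulation ratio R = 1/(1−f) ≈ 1.14286.
Loading dose to hit Cmax,ss on first dose: D_load = D_maint·R ≈ 800 × 1.14286 ≈ 914.29 mg.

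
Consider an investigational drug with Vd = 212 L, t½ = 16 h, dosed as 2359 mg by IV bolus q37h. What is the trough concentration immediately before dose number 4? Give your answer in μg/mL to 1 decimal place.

2.8 μg/mL

f = (1/2)^(τ/t½) = (1/2)^(37/16) ≈ 0.2013.
C₀ = D/Vd = 2359/212 ≈ 11.127 μg/mL.
Before the 4th dose, 3 doses have been given. Superposition: Cmin = C₀·(f + f² + … + f^3).
≈ 11.127 × (0.2013 + 0.0405 + 0.0082) ≈ 11.127 × 0.2500 ≈ 2.782 μg/mL.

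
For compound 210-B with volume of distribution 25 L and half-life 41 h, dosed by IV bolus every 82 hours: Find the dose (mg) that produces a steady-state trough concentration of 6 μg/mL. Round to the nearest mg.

τ/t½ = 82/41 ≈ 2, so f = (1/2)^(82/41) ≈ 0.250000.
Cmin,ss = (D/Vd)·f/(1−f), so D = Cmin,ss·Vd·(1−f)/f.
D = 6 × 25 × (1−f)/f ≈ 6 × 25 × 3.00000 ≈ 450.00 mg.

450 mg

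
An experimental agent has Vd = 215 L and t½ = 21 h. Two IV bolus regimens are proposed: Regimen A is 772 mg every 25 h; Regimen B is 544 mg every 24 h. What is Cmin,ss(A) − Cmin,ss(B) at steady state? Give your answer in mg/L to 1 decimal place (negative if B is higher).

Regimen A: f = (1/2)^(25/21) ≈ 0.4382; Cmin,ss = (772/215)·f/(1−f) ≈ 2.801 mg/L.
Regimen B: f = (1/2)^(24/21) ≈ 0.4529; Cmin,ss = (544/215)·f/(1−f) ≈ 2.095 mg/L.
Difference ≈ 2.801 − 2.095 ≈ 0.706 mg/L.

0.7 mg/L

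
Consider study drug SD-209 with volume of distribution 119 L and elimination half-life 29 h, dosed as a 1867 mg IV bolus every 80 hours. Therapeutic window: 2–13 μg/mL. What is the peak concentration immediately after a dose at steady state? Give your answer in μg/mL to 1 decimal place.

18.4 μg/mL

τ/t½ = 80/29 ≈ 2.7586, so fraction remaining f = (1/2)^(80/29) ≈ 0.1478.
At steady state, accumulation factor R = 1/(1 − e^(−kτ)) ≈ 1.1734.
Single-dose peak C₀ = D/Vd = 1867/119 ≈ 15.689 μg/mL.
Steady-state peak Cmax,ss = C₀·R ≈ 15.689 × 1.1734 ≈ 18.409 μg/mL.
Peak 18.4 μg/mL vs MTC 13 μg/mL: exceeds toxic threshold.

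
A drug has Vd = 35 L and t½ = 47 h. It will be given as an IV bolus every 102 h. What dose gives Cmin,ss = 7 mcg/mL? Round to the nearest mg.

858 mg

τ/t½ = 102/47 ≈ 2.1702, so f = (1/2)^(102/47) ≈ 0.222178.
Cmin,ss = (D/Vd)·f/(1−f), so D = Cmin,ss·Vd·(1−f)/f.
D = 7 × 35 × (1−f)/f ≈ 7 × 35 × 3.50090 ≈ 857.72 mg.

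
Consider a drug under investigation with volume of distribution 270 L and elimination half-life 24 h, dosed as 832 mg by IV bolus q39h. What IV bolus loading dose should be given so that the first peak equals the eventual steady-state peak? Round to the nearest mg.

f = (1/2)^(39/24) ≈ 0.324210; accumulation ratio R = 1/(1−f) ≈ 1.47975.
Loading dose to hit Cmax,ss on first dose: D_load = D_maint·R ≈ 832 × 1.47975 ≈ 1231.15 mg.

1231 mg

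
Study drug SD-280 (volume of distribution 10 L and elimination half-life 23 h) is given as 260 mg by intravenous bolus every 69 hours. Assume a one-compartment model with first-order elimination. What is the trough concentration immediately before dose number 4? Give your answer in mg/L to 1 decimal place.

3.7 mg/L

f = (1/2)^(τ/t½) = (1/2)^(69/23) ≈ 0.1250.
C₀ = D/Vd = 260/10 ≈ 26.000 mg/L.
Before the 4th dose, 3 doses have been given. Superposition: Cmin = C₀·(f + f² + … + f^3).
≈ 26.000 × (0.1250 + 0.0156 + 0.0020) ≈ 26.000 × 0.1426 ≈ 3.708 mg/L.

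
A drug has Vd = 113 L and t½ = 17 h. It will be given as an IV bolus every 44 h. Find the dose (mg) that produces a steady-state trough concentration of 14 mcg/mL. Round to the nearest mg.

7932 mg

τ/t½ = 44/17 ≈ 2.5882, so f = (1/2)^(44/17) ≈ 0.166289.
Cmin,ss = (D/Vd)·f/(1−f), so D = Cmin,ss·Vd·(1−f)/f.
D = 14 × 113 × (1−f)/f ≈ 14 × 113 × 5.01363 ≈ 7931.56 mg.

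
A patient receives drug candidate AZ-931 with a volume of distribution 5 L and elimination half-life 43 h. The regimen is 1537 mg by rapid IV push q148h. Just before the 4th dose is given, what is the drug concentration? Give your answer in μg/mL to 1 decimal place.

f = (1/2)^(τ/t½) = (1/2)^(148/43) ≈ 0.0920.
C₀ = D/Vd = 1537/5 ≈ 307.400 μg/mL.
Before the 4th dose, 3 doses have been given. Superposition: Cmin = C₀·(f + f² + … + f^3).
≈ 307.400 × (0.0920 + 0.0085 + 0.0008) ≈ 307.400 × 0.1013 ≈ 31.140 μg/mL.

31.1 μg/mL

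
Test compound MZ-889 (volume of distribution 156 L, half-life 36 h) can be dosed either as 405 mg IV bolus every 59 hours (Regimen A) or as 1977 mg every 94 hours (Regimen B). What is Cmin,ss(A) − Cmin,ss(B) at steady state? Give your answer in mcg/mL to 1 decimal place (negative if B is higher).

Regimen A: f = (1/2)^(59/36) ≈ 0.3211; Cmin,ss = (405/156)·f/(1−f) ≈ 1.228 mcg/mL.
Regimen B: f = (1/2)^(94/36) ≈ 0.1637; Cmin,ss = (1977/156)·f/(1−f) ≈ 2.481 mcg/mL.
Difference ≈ 1.228 − 2.481 ≈ -1.253 mcg/mL.

-1.3 mcg/mL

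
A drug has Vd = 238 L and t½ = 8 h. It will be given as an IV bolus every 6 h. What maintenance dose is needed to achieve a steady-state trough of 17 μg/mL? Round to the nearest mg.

2759 mg

τ/t½ = 6/8 ≈ 0.75, so f = (1/2)^(6/8) ≈ 0.594604.
Cmin,ss = (D/Vd)·f/(1−f), so D = Cmin,ss·Vd·(1−f)/f.
D = 17 × 238 × (1−f)/f ≈ 17 × 238 × 0.68179 ≈ 2758.52 mg.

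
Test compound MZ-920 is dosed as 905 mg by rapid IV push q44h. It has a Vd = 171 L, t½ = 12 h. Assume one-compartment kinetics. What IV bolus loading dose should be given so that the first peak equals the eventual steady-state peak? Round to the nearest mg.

982 mg

f = (1/2)^(44/12) ≈ 0.078745; accumulation ratio R = 1/(1−f) ≈ 1.08548.
Loading dose to hit Cmax,ss on first dose: D_load = D_maint·R ≈ 905 × 1.08548 ≈ 982.36 mg.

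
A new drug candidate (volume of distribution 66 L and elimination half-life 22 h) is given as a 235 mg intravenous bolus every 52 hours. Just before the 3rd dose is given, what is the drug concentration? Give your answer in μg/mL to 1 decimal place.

f = (1/2)^(τ/t½) = (1/2)^(52/22) ≈ 0.1943.
C₀ = D/Vd = 235/66 ≈ 3.561 μg/mL.
Before the 3rd dose, 2 doses have been given. Superposition: Cmin = C₀·(f + f²).
≈ 3.561 × (0.1943 + 0.0378) ≈ 3.561 × 0.2321 ≈ 0.827 μg/mL.

0.8 μg/mL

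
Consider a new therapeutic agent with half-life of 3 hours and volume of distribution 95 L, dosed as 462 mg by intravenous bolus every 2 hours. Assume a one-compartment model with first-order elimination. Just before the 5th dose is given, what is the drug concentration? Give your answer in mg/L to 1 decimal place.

f = (1/2)^(τ/t½) = (1/2)^(2/3) ≈ 0.6300.
C₀ = D/Vd = 462/95 ≈ 4.863 mg/L.
Before the 5th dose, 4 doses have been given. Superposition: Cmin = C₀·(f + f² + … + f^4).
≈ 4.863 × (0.6300 + 0.3969 + 0.2500 + 0.1575) ≈ 4.863 × 1.4344 ≈ 6.975 mg/L.

7.0 mg/L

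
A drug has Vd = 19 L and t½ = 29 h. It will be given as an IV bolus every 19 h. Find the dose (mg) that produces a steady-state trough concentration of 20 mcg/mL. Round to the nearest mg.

218 mg

τ/t½ = 19/29 ≈ 0.65517, so f = (1/2)^(19/29) ≈ 0.635000.
Cmin,ss = (D/Vd)·f/(1−f), so D = Cmin,ss·Vd·(1−f)/f.
D = 20 × 19 × (1−f)/f ≈ 20 × 19 × 0.57480 ≈ 218.42 mg.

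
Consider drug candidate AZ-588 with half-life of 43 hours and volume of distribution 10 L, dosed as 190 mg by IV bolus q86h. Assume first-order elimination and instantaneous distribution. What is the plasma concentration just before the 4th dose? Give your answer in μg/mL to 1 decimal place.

6.2 μg/mL

f = (1/2)^(τ/t½) = (1/2)^(86/43) ≈ 0.2500.
C₀ = D/Vd = 190/10 ≈ 19.000 μg/mL.
Before the 4th dose, 3 doses have been given. Superposition: Cmin = C₀·(f + f² + … + f^3).
≈ 19.000 × (0.2500 + 0.0625 + 0.0156) ≈ 19.000 × 0.3281 ≈ 6.234 μg/mL.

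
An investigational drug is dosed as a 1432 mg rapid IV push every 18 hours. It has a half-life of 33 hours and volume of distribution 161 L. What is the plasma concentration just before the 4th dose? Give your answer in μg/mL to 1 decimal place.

13.1 μg/mL

f = (1/2)^(τ/t½) = (1/2)^(18/33) ≈ 0.6852.
C₀ = D/Vd = 1432/161 ≈ 8.894 μg/mL.
Before the 4th dose, 3 doses have been given. Superposition: Cmin = C₀·(f + f² + … + f^3).
≈ 8.894 × (0.6852 + 0.4695 + 0.3217) ≈ 8.894 × 1.4764 ≈ 13.131 μg/mL.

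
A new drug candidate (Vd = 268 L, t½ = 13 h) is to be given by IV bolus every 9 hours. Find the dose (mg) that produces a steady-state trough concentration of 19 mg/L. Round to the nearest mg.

3136 mg

τ/t½ = 9/13 ≈ 0.69231, so f = (1/2)^(9/13) ≈ 0.618863.
Cmin,ss = (D/Vd)·f/(1−f), so D = Cmin,ss·Vd·(1−f)/f.
D = 19 × 268 × (1−f)/f ≈ 19 × 268 × 0.61587 ≈ 3136.01 mg.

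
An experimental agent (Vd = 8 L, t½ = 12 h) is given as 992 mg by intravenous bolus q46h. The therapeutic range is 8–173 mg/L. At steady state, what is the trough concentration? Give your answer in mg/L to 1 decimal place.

Over one 46-h interval, 46/12 ≈ 3.8333 half-lives elapse, leaving f ≈ 0.0702 of each dose.
Accumulation ratio R = 1/(1 − f) ≈ 1/0.9298 ≈ 1.0755.
Each bolus raises the concentration by D/Vd = 992/8 ≈ 124.000 mg/L.
Steady-state peak Cmax,ss = C₀·R ≈ 124.000 × 1.0755 ≈ 133.362 mg/L.
One interval later, Cmin,ss = Cmax,ss·e^(−kτ) ≈ 133.362 × 0.0702 ≈ 9.362 mg/L.
Trough 9.4 mg/L vs MEC 8 mg/L: adequate.

9.4 mg/L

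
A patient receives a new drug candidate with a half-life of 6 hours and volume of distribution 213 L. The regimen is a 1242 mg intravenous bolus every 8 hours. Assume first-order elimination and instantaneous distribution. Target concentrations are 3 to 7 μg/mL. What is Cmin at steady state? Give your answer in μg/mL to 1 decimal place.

3.8 μg/mL

τ/t½ = 8/6 ≈ 1.3333, so fraction remaining f = (1/2)^(8/6) ≈ 0.3969.
Accumulation ratio R = 1/(1 − f) ≈ 1/0.6031 ≈ 1.6581.
Single-dose peak C₀ = D/Vd = 1242/213 ≈ 5.831 μg/mL.
Cmax,ss = C₀/(1 − f) ≈ 5.831/0.6031 ≈ 9.668 μg/mL.
One interval later, Cmin,ss = Cmax,ss·e^(−kτ) ≈ 9.668 × 0.3969 ≈ 3.837 μg/mL.
Trough 3.8 μg/mL vs MEC 3 μg/mL: adequate.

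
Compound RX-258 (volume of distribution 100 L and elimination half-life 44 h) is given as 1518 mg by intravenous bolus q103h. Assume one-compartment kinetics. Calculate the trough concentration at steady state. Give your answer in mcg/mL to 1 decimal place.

Over one 103-h interval, 103/44 ≈ 2.3409 half-lives elapse, leaving f ≈ 0.1974 of each dose.
Each bolus raises the concentration by D/Vd = 1518/100 ≈ 15.180 mcg/mL.
Steady-state trough Cmin,ss = C₀·f/(1−f) ≈ 15.180 × 0.1974/0.8026 ≈ 3.734 mcg/mL.

3.7 mcg/mL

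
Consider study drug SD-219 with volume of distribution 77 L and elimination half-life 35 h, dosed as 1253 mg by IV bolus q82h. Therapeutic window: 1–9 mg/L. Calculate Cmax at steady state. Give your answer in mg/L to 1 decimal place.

20.3 mg/L

τ/t½ = 82/35 ≈ 2.3429, so fraction remaining f = (1/2)^(82/35) ≈ 0.1971.
Accumulation ratio R = 1/(1 − f) ≈ 1/0.8029 ≈ 1.2455.
Single-dose peak C₀ = D/Vd = 1253/77 ≈ 16.273 mg/L.
Steady-state peak Cmax,ss = C₀·R ≈ 16.273 × 1.2455 ≈ 20.268 mg/L.
Peak 20.3 mg/L vs MTC 9 mg/L: exceeds toxic threshold.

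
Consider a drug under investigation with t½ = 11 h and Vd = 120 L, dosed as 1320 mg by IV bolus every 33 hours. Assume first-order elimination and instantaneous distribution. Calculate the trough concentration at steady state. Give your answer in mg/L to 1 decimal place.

1.6 mg/L

The dosing interval is 3 half-lives, so f = 2^(−3) = 0.125.
Accumulation ratio R = 1/(1 − f) = 1/0.875 = 8/7.
Single-dose peak C₀ = D/Vd = 1320/120 = 11 mg/L.
Steady-state peak Cmax,ss = C₀·R = 11 × 8/7 ≈ 12.571 mg/L.
Steady-state trough Cmin,ss = Cmax,ss·f ≈ 12.571 × 0.125 ≈ 1.571 mg/L.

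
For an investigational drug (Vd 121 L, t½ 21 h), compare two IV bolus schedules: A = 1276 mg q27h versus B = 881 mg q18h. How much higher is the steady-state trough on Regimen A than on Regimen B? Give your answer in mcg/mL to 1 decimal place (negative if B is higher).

-1.6 mcg/mL

Regimen A: f = (1/2)^(27/21) ≈ 0.4102; Cmin,ss = (1276/121)·f/(1−f) ≈ 7.334 mcg/mL.
Regimen B: f = (1/2)^(18/21) ≈ 0.5520; Cmin,ss = (881/121)·f/(1−f) ≈ 8.971 mcg/mL.
Difference ≈ 7.334 − 8.971 ≈ -1.637 mcg/mL.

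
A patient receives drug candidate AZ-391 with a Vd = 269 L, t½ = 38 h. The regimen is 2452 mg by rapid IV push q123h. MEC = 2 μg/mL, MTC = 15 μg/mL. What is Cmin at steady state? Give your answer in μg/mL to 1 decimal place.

k = ln2/t½ = ln2/38 ≈ 0.018241 h⁻¹; fraction remaining f = e^(−kτ) = e^(−0.018241×123) ≈ 0.1061.
Accumulation ratio R = 1/(1 − f) ≈ 1/0.8939 ≈ 1.1187.
Each bolus raises the concentration by D/Vd = 2452/269 ≈ 9.115 μg/mL.
Cmax,ss = C₀/(1 − f) ≈ 9.115/0.8939 ≈ 10.197 μg/mL.
Steady-state trough Cmin,ss = Cmax,ss·f ≈ 10.197 × 0.1061 ≈ 1.082 μg/mL.
Trough 1.1 μg/mL vs MEC 2 μg/mL: subtherapeutic.

1.1 μg/mL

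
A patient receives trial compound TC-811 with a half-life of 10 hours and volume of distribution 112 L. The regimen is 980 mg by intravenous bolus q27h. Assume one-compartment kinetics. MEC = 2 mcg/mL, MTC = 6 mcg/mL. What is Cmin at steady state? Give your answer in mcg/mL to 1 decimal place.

k = ln2/t½ = ln2/10 ≈ 0.069315 h⁻¹; fraction remaining f = e^(−kτ) = e^(−0.069315×27) ≈ 0.1539.
Single-dose peak C₀ = D/Vd = 980/112 ≈ 8.750 mcg/mL.
Steady-state trough Cmin,ss = C₀·f/(1−f) ≈ 8.750 × 0.1539/0.8461 ≈ 1.592 mcg/mL.
Trough 1.6 mcg/mL vs MEC 2 mcg/mL: subtherapeutic.

1.6 mcg/mL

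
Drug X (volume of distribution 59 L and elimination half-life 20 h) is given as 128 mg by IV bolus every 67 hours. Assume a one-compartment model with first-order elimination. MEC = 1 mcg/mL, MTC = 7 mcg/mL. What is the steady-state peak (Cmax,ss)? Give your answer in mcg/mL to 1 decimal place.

2.4 mcg/mL

Over one 67-h interval, 67/20 ≈ 3.35 half-lives elapse, leaving f ≈ 0.0981 of each dose.
Accumulation ratio R = 1/(1 − f) ≈ 1/0.9019 ≈ 1.1088.
Each bolus raises the concentration by D/Vd = 128/59 ≈ 2.169 mcg/mL.
Cmax,ss = C₀/(1 − f) ≈ 2.169/0.9019 ≈ 2.405 mcg/mL.
Peak 2.4 mcg/mL vs MTC 7 mcg/mL: below toxic threshold.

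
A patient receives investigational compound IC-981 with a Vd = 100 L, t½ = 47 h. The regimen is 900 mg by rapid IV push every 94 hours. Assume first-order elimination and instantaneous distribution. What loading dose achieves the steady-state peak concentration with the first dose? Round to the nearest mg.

f = (1/2)^(94/47) ≈ 0.250000; accumulation ratio R = 1/(1−f) ≈ 1.33333.
Loading dose to hit Cmax,ss on first dose: D_load = D_maint·R ≈ 900 × 1.33333 ≈ 1200.00 mg.

1200 mg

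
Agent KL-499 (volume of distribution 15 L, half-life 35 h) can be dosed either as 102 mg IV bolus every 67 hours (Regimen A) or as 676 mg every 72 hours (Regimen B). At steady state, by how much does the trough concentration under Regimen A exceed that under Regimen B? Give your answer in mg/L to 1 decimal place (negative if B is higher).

-11.8 mg/L

Regimen A: f = (1/2)^(67/35) ≈ 0.2653; Cmin,ss = (102/15)·f/(1−f) ≈ 2.455 mg/L.
Regimen B: f = (1/2)^(72/35) ≈ 0.2403; Cmin,ss = (676/15)·f/(1−f) ≈ 14.255 mg/L.
Difference ≈ 2.455 − 14.255 ≈ -11.800 mg/L.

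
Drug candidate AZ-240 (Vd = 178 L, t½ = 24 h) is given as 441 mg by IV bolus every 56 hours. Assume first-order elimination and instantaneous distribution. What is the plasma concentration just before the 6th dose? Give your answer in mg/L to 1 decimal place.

0.6 mg/L

f = (1/2)^(τ/t½) = (1/2)^(56/24) ≈ 0.1984.
C₀ = D/Vd = 441/178 ≈ 2.478 mg/L.
Before the 6th dose, 5 doses have been given. Superposition: Cmin = C₀·(f + f² + … + f^5).
≈ 2.478 × (0.1984 + 0.0394 + 0.0078 + 0.0015 + 0.0003) ≈ 2.478 × 0.2474 ≈ 0.613 mg/L.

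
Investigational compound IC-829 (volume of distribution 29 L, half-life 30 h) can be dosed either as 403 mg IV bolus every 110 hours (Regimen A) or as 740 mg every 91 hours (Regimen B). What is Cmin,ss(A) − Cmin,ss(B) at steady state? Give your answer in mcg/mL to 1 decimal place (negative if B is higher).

-2.4 mcg/mL

Regimen A: f = (1/2)^(110/30) ≈ 0.0787; Cmin,ss = (403/29)·f/(1−f) ≈ 1.187 mcg/mL.
Regimen B: f = (1/2)^(91/30) ≈ 0.1221; Cmin,ss = (740/29)·f/(1−f) ≈ 3.549 mcg/mL.
Difference ≈ 1.187 − 3.549 ≈ -2.362 mcg/mL.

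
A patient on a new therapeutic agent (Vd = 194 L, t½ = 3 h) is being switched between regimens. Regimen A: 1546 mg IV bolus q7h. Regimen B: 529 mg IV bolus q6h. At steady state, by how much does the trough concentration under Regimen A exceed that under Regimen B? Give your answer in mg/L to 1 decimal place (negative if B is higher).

Regimen A: f = (1/2)^(7/3) ≈ 0.1984; Cmin,ss = (1546/194)·f/(1−f) ≈ 1.972 mg/L.
Regimen B: f = (1/2)^(6/3) ≈ 0.2500; Cmin,ss = (529/194)·f/(1−f) ≈ 0.909 mg/L.
Difference ≈ 1.972 − 0.909 ≈ 1.063 mg/L.

1.1 mg/L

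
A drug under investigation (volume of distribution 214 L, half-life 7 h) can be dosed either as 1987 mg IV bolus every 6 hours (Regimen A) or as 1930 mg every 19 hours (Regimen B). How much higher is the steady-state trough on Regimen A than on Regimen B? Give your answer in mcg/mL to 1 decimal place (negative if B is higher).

9.8 mcg/mL

Regimen A: f = (1/2)^(6/7) ≈ 0.5520; Cmin,ss = (1987/214)·f/(1−f) ≈ 11.441 mcg/mL.
Regimen B: f = (1/2)^(19/7) ≈ 0.1524; Cmin,ss = (1930/214)·f/(1−f) ≈ 1.622 mcg/mL.
Difference ≈ 11.441 − 1.622 ≈ 9.819 mcg/mL.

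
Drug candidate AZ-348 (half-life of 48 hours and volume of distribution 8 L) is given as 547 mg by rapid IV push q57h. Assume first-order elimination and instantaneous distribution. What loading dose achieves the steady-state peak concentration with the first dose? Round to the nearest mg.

975 mg

f = (1/2)^(57/48) ≈ 0.439063; accumulation ratio R = 1/(1−f) ≈ 1.78273.
Loading dose to hit Cmax,ss on first dose: D_load = D_maint·R ≈ 547 × 1.78273 ≈ 975.15 mg.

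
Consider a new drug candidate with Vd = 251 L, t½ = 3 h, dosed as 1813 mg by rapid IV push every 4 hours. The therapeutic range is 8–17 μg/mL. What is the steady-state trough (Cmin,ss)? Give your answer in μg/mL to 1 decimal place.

k = ln2/t½ = ln2/3 ≈ 0.231049 h⁻¹; fraction remaining f = e^(−kτ) = e^(−0.231049×4) ≈ 0.3969.
Accumulation ratio R = 1/(1 − f) ≈ 1/0.6031 ≈ 1.6581.
Each bolus raises the concentration by D/Vd = 1813/251 ≈ 7.223 μg/mL.
Cmax,ss = C₀/(1 − f) ≈ 7.223/0.6031 ≈ 11.976 μg/mL.
Steady-state trough Cmin,ss = Cmax,ss·f ≈ 11.976 × 0.3969 ≈ 4.753 μg/mL.
Trough 4.8 μg/mL vs MEC 8 μg/mL: subtherapeutic.

4.8 μg/mL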